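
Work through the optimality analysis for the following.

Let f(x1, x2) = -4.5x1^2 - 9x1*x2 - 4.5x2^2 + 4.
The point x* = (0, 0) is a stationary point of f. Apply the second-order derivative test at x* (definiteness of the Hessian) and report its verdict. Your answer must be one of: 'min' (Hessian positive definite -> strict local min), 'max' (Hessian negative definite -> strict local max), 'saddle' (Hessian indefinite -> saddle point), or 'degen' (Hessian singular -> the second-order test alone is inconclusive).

Compute the Hessian H = grad^2 f:
  H = [[-9, -9], [-9, -9]]
Verify stationarity: grad f(x*) = H x* + g = (0, 0).
Eigenvalues of H: -18, 0.
H has a zero eigenvalue (singular; negative semidefinite but not definite), so H is neither positive definite, negative definite, nor indefinite. The second-order test alone is inconclusive -> degen.
(Indeed, f is constant along the null direction of H through x*, so x* is not a strict local extremum.)

degen


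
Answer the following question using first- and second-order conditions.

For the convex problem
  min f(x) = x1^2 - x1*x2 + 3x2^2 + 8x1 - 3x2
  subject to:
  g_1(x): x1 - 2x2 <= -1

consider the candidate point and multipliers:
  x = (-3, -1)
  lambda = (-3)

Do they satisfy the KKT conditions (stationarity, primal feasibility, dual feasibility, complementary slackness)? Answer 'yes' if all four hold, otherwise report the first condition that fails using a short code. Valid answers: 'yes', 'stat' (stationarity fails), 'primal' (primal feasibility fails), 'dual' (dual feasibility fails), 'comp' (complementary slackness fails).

Gradient of f: grad f(x) = Q x + c = (3, -6)
Constraint values g_i(x) = a_i^T x - b_i:
  g_1((-3, -1)) = 0
Stationarity residual: grad f(x) + sum_i lambda_i a_i = (0, 0)
  -> stationarity OK
Primal feasibility (all g_i <= 0): OK
Dual feasibility (all lambda_i >= 0): FAILS
Complementary slackness (lambda_i * g_i(x) = 0 for all i): OK

Verdict: the first failing condition is dual_feasibility -> dual.

dual


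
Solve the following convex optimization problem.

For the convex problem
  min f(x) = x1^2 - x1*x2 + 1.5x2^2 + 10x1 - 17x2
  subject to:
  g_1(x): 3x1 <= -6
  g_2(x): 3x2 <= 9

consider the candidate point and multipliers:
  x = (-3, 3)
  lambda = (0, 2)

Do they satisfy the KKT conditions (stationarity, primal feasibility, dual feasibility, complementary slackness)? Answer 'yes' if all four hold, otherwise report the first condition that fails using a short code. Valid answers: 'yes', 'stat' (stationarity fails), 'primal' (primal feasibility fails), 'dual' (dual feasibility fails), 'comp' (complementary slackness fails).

Gradient of f: grad f(x) = Q x + c = (1, -5)
Constraint values g_i(x) = a_i^T x - b_i:
  g_1((-3, 3)) = -3
  g_2((-3, 3)) = 0
Stationarity residual: grad f(x) + sum_i lambda_i a_i = (1, 1)
  -> stationarity FAILS
Primal feasibility (all g_i <= 0): OK
Dual feasibility (all lambda_i >= 0): OK
Complementary slackness (lambda_i * g_i(x) = 0 for all i): OK

Verdict: the first failing condition is stationarity -> stat.

stat


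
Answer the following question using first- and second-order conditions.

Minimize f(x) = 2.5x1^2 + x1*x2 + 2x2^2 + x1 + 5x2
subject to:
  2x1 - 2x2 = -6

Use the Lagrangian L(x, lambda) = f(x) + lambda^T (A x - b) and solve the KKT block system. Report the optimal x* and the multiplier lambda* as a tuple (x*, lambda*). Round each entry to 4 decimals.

Form the Lagrangian:
  L(x, lambda) = (1/2) x^T Q x + c^T x + lambda^T (A x - b)
Stationarity (grad_x L = 0): Q x + c + A^T lambda = 0.
Primal feasibility: A x = b.

This gives the KKT block system:
  [ Q   A^T ] [ x     ]   [-c ]
  [ A    0  ] [ lambda ] = [ b ]

Solving the linear system:
  x*      = (-1.9091, 1.0909)
  lambda* = (3.7273)
  f(x*)   = 12.9545

x* = (-1.9091, 1.0909), lambda* = (3.7273)


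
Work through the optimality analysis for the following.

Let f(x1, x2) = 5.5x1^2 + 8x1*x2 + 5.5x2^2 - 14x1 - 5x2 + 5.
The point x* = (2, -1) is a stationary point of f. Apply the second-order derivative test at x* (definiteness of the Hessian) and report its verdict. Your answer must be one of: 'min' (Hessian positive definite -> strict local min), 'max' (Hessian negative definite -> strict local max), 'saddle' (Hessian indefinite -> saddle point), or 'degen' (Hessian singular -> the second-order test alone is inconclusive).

Compute the Hessian H = grad^2 f:
  H = [[11, 8], [8, 11]]
Verify stationarity: grad f(x*) = H x* + g = (0, 0).
Eigenvalues of H: 3, 19.
Both eigenvalues > 0, so H is positive definite -> x* is a strict local min.

min


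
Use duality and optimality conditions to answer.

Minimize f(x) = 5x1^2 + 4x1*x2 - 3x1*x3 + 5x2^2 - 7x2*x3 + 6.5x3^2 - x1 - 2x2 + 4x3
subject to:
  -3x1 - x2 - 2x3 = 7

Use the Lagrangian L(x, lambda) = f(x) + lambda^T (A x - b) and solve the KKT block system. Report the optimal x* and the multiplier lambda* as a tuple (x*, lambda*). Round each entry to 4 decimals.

Form the Lagrangian:
  L(x, lambda) = (1/2) x^T Q x + c^T x + lambda^T (A x - b)
Stationarity (grad_x L = 0): Q x + c + A^T lambda = 0.
Primal feasibility: A x = b.

This gives the KKT block system:
  [ Q   A^T ] [ x     ]   [-c ]
  [ A    0  ] [ lambda ] = [ b ]

Solving the linear system:
  x*      = (-1.0804, -0.7619, -1.4984)
  lambda* = (-3.4522)
  f(x*)   = 10.3881

x* = (-1.0804, -0.7619, -1.4984), lambda* = (-3.4522)


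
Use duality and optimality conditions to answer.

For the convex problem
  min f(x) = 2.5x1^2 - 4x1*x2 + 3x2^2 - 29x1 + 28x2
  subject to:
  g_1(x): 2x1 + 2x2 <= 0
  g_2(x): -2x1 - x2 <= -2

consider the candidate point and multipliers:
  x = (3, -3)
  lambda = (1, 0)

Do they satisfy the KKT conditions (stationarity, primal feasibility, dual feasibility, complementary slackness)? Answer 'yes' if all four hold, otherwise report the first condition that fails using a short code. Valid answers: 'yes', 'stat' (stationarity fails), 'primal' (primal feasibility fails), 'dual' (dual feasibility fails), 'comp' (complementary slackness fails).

Gradient of f: grad f(x) = Q x + c = (-2, -2)
Constraint values g_i(x) = a_i^T x - b_i:
  g_1((3, -3)) = 0
  g_2((3, -3)) = -1
Stationarity residual: grad f(x) + sum_i lambda_i a_i = (0, 0)
  -> stationarity OK
Primal feasibility (all g_i <= 0): OK
Dual feasibility (all lambda_i >= 0): OK
Complementary slackness (lambda_i * g_i(x) = 0 for all i): OK

Verdict: yes, KKT holds.

yes


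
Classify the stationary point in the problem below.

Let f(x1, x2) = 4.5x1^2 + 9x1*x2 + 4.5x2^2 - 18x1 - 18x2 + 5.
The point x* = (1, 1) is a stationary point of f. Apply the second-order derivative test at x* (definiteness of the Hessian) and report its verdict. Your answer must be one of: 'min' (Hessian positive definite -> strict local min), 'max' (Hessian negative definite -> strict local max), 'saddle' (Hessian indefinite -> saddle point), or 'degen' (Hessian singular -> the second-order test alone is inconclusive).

Compute the Hessian H = grad^2 f:
  H = [[9, 9], [9, 9]]
Verify stationarity: grad f(x*) = H x* + g = (0, 0).
Eigenvalues of H: 0, 18.
H has a zero eigenvalue (singular; positive semidefinite but not definite), so H is neither positive definite, negative definite, nor indefinite. The second-order test alone is inconclusive -> degen.
(Indeed, f is constant along the null direction of H through x*, so x* is not a strict local extremum.)

degen


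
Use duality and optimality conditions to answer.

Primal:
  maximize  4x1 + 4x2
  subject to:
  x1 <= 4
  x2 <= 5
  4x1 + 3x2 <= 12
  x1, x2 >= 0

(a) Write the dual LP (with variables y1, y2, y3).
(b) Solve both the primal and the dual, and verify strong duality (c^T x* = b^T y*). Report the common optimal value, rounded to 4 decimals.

The standard primal-dual pair for 'max c^T x s.t. A x <= b, x >= 0' is:
  Dual:  min b^T y  s.t.  A^T y >= c,  y >= 0.

So the dual LP is:
  minimize  4y1 + 5y2 + 12y3
  subject to:
    y1 + 4y3 >= 4
    y2 + 3y3 >= 4
    y1, y2, y3 >= 0

Solving the primal: x* = (0, 4).
  primal value c^T x* = 16.
Solving the dual: y* = (0, 0, 1.3333).
  dual value b^T y* = 16.
Strong duality: c^T x* = b^T y*. Confirmed.

16


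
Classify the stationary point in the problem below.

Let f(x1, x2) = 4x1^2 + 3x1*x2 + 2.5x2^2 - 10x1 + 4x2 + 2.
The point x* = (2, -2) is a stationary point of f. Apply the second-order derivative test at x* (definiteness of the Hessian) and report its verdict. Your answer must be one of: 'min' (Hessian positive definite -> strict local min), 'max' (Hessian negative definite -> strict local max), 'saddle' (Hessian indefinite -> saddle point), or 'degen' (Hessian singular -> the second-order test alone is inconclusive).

Compute the Hessian H = grad^2 f:
  H = [[8, 3], [3, 5]]
Verify stationarity: grad f(x*) = H x* + g = (0, 0).
Eigenvalues of H: 3.1459, 9.8541.
Both eigenvalues > 0, so H is positive definite -> x* is a strict local min.

min


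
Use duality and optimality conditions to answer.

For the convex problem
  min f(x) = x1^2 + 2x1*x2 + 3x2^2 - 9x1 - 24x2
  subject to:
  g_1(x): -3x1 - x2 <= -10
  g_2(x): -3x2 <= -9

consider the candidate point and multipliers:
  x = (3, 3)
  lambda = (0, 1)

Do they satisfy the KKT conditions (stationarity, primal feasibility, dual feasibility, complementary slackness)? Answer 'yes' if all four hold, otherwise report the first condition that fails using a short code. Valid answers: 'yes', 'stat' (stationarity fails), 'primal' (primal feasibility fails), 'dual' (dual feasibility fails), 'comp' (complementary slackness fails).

Gradient of f: grad f(x) = Q x + c = (3, 0)
Constraint values g_i(x) = a_i^T x - b_i:
  g_1((3, 3)) = -2
  g_2((3, 3)) = 0
Stationarity residual: grad f(x) + sum_i lambda_i a_i = (3, -3)
  -> stationarity FAILS
Primal feasibility (all g_i <= 0): OK
Dual feasibility (all lambda_i >= 0): OK
Complementary slackness (lambda_i * g_i(x) = 0 for all i): OK

Verdict: the first failing condition is stationarity -> stat.

stat


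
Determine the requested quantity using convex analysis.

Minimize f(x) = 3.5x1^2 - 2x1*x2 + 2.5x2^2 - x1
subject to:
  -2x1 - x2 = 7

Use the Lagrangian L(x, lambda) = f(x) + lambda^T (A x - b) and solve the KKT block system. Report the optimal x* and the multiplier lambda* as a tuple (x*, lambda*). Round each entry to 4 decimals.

Form the Lagrangian:
  L(x, lambda) = (1/2) x^T Q x + c^T x + lambda^T (A x - b)
Stationarity (grad_x L = 0): Q x + c + A^T lambda = 0.
Primal feasibility: A x = b.

This gives the KKT block system:
  [ Q   A^T ] [ x     ]   [-c ]
  [ A    0  ] [ lambda ] = [ b ]

Solving the linear system:
  x*      = (-2.3714, -2.2571)
  lambda* = (-6.5429)
  f(x*)   = 24.0857

x* = (-2.3714, -2.2571), lambda* = (-6.5429)


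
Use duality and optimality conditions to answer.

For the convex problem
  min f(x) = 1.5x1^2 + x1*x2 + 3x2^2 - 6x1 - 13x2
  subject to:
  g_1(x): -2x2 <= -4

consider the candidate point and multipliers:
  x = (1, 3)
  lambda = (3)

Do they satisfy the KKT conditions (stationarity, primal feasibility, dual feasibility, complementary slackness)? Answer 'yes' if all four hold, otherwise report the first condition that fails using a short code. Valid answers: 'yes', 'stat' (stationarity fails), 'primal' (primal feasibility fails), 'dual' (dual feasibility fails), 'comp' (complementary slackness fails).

Gradient of f: grad f(x) = Q x + c = (0, 6)
Constraint values g_i(x) = a_i^T x - b_i:
  g_1((1, 3)) = -2
Stationarity residual: grad f(x) + sum_i lambda_i a_i = (0, 0)
  -> stationarity OK
Primal feasibility (all g_i <= 0): OK
Dual feasibility (all lambda_i >= 0): OK
Complementary slackness (lambda_i * g_i(x) = 0 for all i): FAILS

Verdict: the first failing condition is complementary_slackness -> comp.

comp


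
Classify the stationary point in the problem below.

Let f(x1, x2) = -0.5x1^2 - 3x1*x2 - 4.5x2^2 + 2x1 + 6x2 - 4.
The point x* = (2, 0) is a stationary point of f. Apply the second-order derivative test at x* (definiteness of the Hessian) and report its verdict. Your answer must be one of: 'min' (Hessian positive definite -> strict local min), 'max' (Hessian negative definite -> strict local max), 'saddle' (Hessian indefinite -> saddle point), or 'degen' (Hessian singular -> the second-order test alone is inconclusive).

Compute the Hessian H = grad^2 f:
  H = [[-1, -3], [-3, -9]]
Verify stationarity: grad f(x*) = H x* + g = (0, 0).
Eigenvalues of H: -10, 0.
H has a zero eigenvalue (singular; negative semidefinite but not definite), so H is neither positive definite, negative definite, nor indefinite. The second-order test alone is inconclusive -> degen.
(Indeed, f is constant along the null direction of H through x*, so x* is not a strict local extremum.)

degen


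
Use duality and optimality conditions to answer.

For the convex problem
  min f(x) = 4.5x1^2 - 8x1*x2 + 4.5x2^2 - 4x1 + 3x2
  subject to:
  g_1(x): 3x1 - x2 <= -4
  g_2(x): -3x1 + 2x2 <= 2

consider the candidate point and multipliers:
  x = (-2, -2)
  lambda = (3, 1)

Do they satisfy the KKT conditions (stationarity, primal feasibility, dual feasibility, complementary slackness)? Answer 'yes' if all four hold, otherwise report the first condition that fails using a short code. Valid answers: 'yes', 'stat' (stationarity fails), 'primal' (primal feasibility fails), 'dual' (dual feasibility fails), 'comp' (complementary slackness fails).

Gradient of f: grad f(x) = Q x + c = (-6, 1)
Constraint values g_i(x) = a_i^T x - b_i:
  g_1((-2, -2)) = 0
  g_2((-2, -2)) = 0
Stationarity residual: grad f(x) + sum_i lambda_i a_i = (0, 0)
  -> stationarity OK
Primal feasibility (all g_i <= 0): OK
Dual feasibility (all lambda_i >= 0): OK
Complementary slackness (lambda_i * g_i(x) = 0 for all i): OK

Verdict: yes, KKT holds.

yes


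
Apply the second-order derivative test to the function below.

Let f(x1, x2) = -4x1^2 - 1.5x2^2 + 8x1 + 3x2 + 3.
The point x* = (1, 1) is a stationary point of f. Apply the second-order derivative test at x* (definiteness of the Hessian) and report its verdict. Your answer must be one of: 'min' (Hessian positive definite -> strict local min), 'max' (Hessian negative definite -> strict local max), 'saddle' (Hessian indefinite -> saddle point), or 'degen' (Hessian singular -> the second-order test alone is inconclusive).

Compute the Hessian H = grad^2 f:
  H = [[-8, 0], [0, -3]]
Verify stationarity: grad f(x*) = H x* + g = (0, 0).
Eigenvalues of H: -8, -3.
Both eigenvalues < 0, so H is negative definite -> x* is a strict local max.

max


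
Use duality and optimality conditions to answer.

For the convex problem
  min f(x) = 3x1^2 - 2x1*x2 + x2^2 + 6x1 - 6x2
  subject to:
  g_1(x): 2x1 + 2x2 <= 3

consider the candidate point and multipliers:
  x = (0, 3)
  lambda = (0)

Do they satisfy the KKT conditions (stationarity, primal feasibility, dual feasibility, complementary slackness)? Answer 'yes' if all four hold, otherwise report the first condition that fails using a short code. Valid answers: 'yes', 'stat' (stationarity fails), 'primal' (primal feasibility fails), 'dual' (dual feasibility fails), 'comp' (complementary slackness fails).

Gradient of f: grad f(x) = Q x + c = (0, 0)
Constraint values g_i(x) = a_i^T x - b_i:
  g_1((0, 3)) = 3
Stationarity residual: grad f(x) + sum_i lambda_i a_i = (0, 0)
  -> stationarity OK
Primal feasibility (all g_i <= 0): FAILS
Dual feasibility (all lambda_i >= 0): OK
Complementary slackness (lambda_i * g_i(x) = 0 for all i): OK

Verdict: the first failing condition is primal_feasibility -> primal.

primal


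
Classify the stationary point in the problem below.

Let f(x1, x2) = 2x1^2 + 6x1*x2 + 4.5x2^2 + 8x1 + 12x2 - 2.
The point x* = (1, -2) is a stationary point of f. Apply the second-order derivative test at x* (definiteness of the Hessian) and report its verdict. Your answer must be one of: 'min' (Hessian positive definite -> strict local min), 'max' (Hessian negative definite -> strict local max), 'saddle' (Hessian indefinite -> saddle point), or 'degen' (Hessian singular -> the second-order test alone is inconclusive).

Compute the Hessian H = grad^2 f:
  H = [[4, 6], [6, 9]]
Verify stationarity: grad f(x*) = H x* + g = (0, 0).
Eigenvalues of H: 0, 13.
H has a zero eigenvalue (singular; positive semidefinite but not definite), so H is neither positive definite, negative definite, nor indefinite. The second-order test alone is inconclusive -> degen.
(Indeed, f is constant along the null direction of H through x*, so x* is not a strict local extremum.)

degen


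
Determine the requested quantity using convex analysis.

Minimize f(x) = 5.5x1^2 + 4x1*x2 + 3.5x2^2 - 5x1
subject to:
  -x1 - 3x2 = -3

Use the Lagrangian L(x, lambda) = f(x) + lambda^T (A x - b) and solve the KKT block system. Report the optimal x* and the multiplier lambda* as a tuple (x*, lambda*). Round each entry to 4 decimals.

Form the Lagrangian:
  L(x, lambda) = (1/2) x^T Q x + c^T x + lambda^T (A x - b)
Stationarity (grad_x L = 0): Q x + c + A^T lambda = 0.
Primal feasibility: A x = b.

This gives the KKT block system:
  [ Q   A^T ] [ x     ]   [-c ]
  [ A    0  ] [ lambda ] = [ b ]

Solving the linear system:
  x*      = (0.3659, 0.878)
  lambda* = (2.5366)
  f(x*)   = 2.8902

x* = (0.3659, 0.878), lambda* = (2.5366)


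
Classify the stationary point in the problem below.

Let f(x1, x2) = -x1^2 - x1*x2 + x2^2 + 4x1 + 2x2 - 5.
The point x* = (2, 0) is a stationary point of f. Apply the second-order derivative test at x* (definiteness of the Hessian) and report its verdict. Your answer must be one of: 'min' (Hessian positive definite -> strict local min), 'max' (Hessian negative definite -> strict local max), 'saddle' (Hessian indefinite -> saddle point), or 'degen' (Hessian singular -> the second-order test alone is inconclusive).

Compute the Hessian H = grad^2 f:
  H = [[-2, -1], [-1, 2]]
Verify stationarity: grad f(x*) = H x* + g = (0, 0).
Eigenvalues of H: -2.2361, 2.2361.
Eigenvalues have mixed signs, so H is indefinite -> x* is a saddle point.

saddle


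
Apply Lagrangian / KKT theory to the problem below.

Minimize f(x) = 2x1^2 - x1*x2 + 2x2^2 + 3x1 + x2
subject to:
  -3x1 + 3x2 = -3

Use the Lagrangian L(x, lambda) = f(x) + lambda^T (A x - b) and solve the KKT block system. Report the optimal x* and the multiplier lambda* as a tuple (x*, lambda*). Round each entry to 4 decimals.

Form the Lagrangian:
  L(x, lambda) = (1/2) x^T Q x + c^T x + lambda^T (A x - b)
Stationarity (grad_x L = 0): Q x + c + A^T lambda = 0.
Primal feasibility: A x = b.

This gives the KKT block system:
  [ Q   A^T ] [ x     ]   [-c ]
  [ A    0  ] [ lambda ] = [ b ]

Solving the linear system:
  x*      = (-0.1667, -1.1667)
  lambda* = (1.1667)
  f(x*)   = 0.9167

x* = (-0.1667, -1.1667), lambda* = (1.1667)


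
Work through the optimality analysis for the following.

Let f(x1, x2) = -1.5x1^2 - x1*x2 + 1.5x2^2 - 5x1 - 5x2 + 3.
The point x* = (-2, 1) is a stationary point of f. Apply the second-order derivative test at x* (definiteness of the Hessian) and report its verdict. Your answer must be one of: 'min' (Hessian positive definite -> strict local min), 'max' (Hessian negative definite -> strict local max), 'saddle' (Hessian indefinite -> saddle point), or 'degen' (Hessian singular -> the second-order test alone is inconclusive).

Compute the Hessian H = grad^2 f:
  H = [[-3, -1], [-1, 3]]
Verify stationarity: grad f(x*) = H x* + g = (0, 0).
Eigenvalues of H: -3.1623, 3.1623.
Eigenvalues have mixed signs, so H is indefinite -> x* is a saddle point.

saddle


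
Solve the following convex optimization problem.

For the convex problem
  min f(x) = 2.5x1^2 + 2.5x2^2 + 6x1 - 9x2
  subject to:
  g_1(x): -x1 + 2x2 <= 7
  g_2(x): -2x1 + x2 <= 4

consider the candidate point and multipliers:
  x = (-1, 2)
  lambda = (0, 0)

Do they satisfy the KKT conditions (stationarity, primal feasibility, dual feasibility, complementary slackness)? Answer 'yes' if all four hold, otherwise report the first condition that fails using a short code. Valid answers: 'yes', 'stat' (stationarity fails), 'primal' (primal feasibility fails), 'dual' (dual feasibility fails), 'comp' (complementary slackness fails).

Gradient of f: grad f(x) = Q x + c = (1, 1)
Constraint values g_i(x) = a_i^T x - b_i:
  g_1((-1, 2)) = -2
  g_2((-1, 2)) = 0
Stationarity residual: grad f(x) + sum_i lambda_i a_i = (1, 1)
  -> stationarity FAILS
Primal feasibility (all g_i <= 0): OK
Dual feasibility (all lambda_i >= 0): OK
Complementary slackness (lambda_i * g_i(x) = 0 for all i): OK

Verdict: the first failing condition is stationarity -> stat.

stat


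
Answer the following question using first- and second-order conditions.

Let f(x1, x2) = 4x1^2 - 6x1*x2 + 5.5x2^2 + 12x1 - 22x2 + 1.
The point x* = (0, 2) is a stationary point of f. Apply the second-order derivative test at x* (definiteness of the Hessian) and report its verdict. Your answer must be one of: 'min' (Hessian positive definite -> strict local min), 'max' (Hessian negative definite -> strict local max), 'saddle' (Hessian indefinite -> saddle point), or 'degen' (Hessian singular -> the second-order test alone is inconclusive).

Compute the Hessian H = grad^2 f:
  H = [[8, -6], [-6, 11]]
Verify stationarity: grad f(x*) = H x* + g = (0, 0).
Eigenvalues of H: 3.3153, 15.6847.
Both eigenvalues > 0, so H is positive definite -> x* is a strict local min.

min


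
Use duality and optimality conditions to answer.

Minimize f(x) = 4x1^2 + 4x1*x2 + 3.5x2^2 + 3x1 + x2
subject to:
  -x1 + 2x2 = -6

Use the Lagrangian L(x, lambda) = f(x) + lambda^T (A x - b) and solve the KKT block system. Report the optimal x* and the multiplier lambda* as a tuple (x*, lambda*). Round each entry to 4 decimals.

Form the Lagrangian:
  L(x, lambda) = (1/2) x^T Q x + c^T x + lambda^T (A x - b)
Stationarity (grad_x L = 0): Q x + c + A^T lambda = 0.
Primal feasibility: A x = b.

This gives the KKT block system:
  [ Q   A^T ] [ x     ]   [-c ]
  [ A    0  ] [ lambda ] = [ b ]

Solving the linear system:
  x*      = (1.3818, -2.3091)
  lambda* = (4.8182)
  f(x*)   = 15.3727

x* = (1.3818, -2.3091), lambda* = (4.8182)


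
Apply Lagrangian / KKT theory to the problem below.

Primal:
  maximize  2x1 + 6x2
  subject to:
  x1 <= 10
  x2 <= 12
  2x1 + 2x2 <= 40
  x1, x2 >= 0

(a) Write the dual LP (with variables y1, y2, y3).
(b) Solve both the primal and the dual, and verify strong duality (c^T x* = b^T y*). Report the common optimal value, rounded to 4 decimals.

The standard primal-dual pair for 'max c^T x s.t. A x <= b, x >= 0' is:
  Dual:  min b^T y  s.t.  A^T y >= c,  y >= 0.

So the dual LP is:
  minimize  10y1 + 12y2 + 40y3
  subject to:
    y1 + 2y3 >= 2
    y2 + 2y3 >= 6
    y1, y2, y3 >= 0

Solving the primal: x* = (8, 12).
  primal value c^T x* = 88.
Solving the dual: y* = (0, 4, 1).
  dual value b^T y* = 88.
Strong duality: c^T x* = b^T y*. Confirmed.

88


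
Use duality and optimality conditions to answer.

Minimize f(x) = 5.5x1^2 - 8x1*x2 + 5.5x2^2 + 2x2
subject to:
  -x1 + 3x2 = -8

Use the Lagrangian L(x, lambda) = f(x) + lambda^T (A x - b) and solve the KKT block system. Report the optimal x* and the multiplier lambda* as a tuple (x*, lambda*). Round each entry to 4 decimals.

Form the Lagrangian:
  L(x, lambda) = (1/2) x^T Q x + c^T x + lambda^T (A x - b)
Stationarity (grad_x L = 0): Q x + c + A^T lambda = 0.
Primal feasibility: A x = b.

This gives the KKT block system:
  [ Q   A^T ] [ x     ]   [-c ]
  [ A    0  ] [ lambda ] = [ b ]

Solving the linear system:
  x*      = (-1.7742, -3.2581)
  lambda* = (6.5484)
  f(x*)   = 22.9355

x* = (-1.7742, -3.2581), lambda* = (6.5484)


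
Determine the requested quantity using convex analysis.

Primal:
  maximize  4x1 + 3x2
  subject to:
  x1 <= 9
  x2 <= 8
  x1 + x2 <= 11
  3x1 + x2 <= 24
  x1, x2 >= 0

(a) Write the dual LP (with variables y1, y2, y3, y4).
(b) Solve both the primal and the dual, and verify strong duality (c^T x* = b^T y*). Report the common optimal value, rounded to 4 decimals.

The standard primal-dual pair for 'max c^T x s.t. A x <= b, x >= 0' is:
  Dual:  min b^T y  s.t.  A^T y >= c,  y >= 0.

So the dual LP is:
  minimize  9y1 + 8y2 + 11y3 + 24y4
  subject to:
    y1 + y3 + 3y4 >= 4
    y2 + y3 + y4 >= 3
    y1, y2, y3, y4 >= 0

Solving the primal: x* = (6.5, 4.5).
  primal value c^T x* = 39.5.
Solving the dual: y* = (0, 0, 2.5, 0.5).
  dual value b^T y* = 39.5.
Strong duality: c^T x* = b^T y*. Confirmed.

39.5


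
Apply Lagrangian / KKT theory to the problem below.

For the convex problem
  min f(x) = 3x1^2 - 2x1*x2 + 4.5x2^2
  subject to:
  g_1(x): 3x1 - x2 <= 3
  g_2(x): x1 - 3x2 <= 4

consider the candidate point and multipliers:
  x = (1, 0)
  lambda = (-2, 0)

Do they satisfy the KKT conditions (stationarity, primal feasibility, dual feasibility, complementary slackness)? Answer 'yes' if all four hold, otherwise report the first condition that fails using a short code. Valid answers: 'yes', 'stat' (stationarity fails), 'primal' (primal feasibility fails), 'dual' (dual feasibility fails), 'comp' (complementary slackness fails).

Gradient of f: grad f(x) = Q x + c = (6, -2)
Constraint values g_i(x) = a_i^T x - b_i:
  g_1((1, 0)) = 0
  g_2((1, 0)) = -3
Stationarity residual: grad f(x) + sum_i lambda_i a_i = (0, 0)
  -> stationarity OK
Primal feasibility (all g_i <= 0): OK
Dual feasibility (all lambda_i >= 0): FAILS
Complementary slackness (lambda_i * g_i(x) = 0 for all i): OK

Verdict: the first failing condition is dual_feasibility -> dual.

dual


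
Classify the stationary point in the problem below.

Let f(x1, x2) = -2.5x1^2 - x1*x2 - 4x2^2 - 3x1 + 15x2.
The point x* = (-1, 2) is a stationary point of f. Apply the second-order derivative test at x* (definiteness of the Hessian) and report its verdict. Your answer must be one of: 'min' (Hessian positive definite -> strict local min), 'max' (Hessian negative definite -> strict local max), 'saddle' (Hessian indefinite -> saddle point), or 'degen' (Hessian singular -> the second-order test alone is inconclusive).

Compute the Hessian H = grad^2 f:
  H = [[-5, -1], [-1, -8]]
Verify stationarity: grad f(x*) = H x* + g = (0, 0).
Eigenvalues of H: -8.3028, -4.6972.
Both eigenvalues < 0, so H is negative definite -> x* is a strict local max.

max


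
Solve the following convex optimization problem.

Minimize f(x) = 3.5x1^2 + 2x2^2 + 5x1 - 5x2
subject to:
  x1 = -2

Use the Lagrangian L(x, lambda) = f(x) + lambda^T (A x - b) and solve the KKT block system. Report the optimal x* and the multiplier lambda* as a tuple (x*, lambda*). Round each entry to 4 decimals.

Form the Lagrangian:
  L(x, lambda) = (1/2) x^T Q x + c^T x + lambda^T (A x - b)
Stationarity (grad_x L = 0): Q x + c + A^T lambda = 0.
Primal feasibility: A x = b.

This gives the KKT block system:
  [ Q   A^T ] [ x     ]   [-c ]
  [ A    0  ] [ lambda ] = [ b ]

Solving the linear system:
  x*      = (-2, 1.25)
  lambda* = (9)
  f(x*)   = 0.875

x* = (-2, 1.25), lambda* = (9)


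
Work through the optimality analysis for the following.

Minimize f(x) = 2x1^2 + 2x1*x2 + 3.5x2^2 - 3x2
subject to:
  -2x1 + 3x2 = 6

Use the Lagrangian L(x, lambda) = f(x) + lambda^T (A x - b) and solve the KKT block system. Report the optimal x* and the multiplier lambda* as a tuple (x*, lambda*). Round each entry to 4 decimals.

Form the Lagrangian:
  L(x, lambda) = (1/2) x^T Q x + c^T x + lambda^T (A x - b)
Stationarity (grad_x L = 0): Q x + c + A^T lambda = 0.
Primal feasibility: A x = b.

This gives the KKT block system:
  [ Q   A^T ] [ x     ]   [-c ]
  [ A    0  ] [ lambda ] = [ b ]

Solving the linear system:
  x*      = (-1.1591, 1.2273)
  lambda* = (-1.0909)
  f(x*)   = 1.4318

x* = (-1.1591, 1.2273), lambda* = (-1.0909)


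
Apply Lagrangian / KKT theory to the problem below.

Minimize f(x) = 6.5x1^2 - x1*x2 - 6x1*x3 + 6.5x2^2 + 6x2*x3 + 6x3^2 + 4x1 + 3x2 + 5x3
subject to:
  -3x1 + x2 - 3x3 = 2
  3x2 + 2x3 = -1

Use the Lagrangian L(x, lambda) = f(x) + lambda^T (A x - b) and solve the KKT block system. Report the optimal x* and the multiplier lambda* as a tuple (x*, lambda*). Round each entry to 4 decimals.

Form the Lagrangian:
  L(x, lambda) = (1/2) x^T Q x + c^T x + lambda^T (A x - b)
Stationarity (grad_x L = 0): Q x + c + A^T lambda = 0.
Primal feasibility: A x = b.

This gives the KKT block system:
  [ Q   A^T ] [ x     ]   [-c ]
  [ A    0  ] [ lambda ] = [ b ]

Solving the linear system:
  x*      = (-0.3408, -0.095, -0.3575)
  lambda* = (0.603, -0.188)
  f(x*)   = -2.4149

x* = (-0.3408, -0.095, -0.3575), lambda* = (0.603, -0.188)


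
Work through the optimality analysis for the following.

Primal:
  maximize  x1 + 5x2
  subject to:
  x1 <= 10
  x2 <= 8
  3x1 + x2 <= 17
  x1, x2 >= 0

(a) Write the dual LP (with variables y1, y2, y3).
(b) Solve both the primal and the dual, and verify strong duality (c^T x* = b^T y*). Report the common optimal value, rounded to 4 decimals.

The standard primal-dual pair for 'max c^T x s.t. A x <= b, x >= 0' is:
  Dual:  min b^T y  s.t.  A^T y >= c,  y >= 0.

So the dual LP is:
  minimize  10y1 + 8y2 + 17y3
  subject to:
    y1 + 3y3 >= 1
    y2 + y3 >= 5
    y1, y2, y3 >= 0

Solving the primal: x* = (3, 8).
  primal value c^T x* = 43.
Solving the dual: y* = (0, 4.6667, 0.3333).
  dual value b^T y* = 43.
Strong duality: c^T x* = b^T y*. Confirmed.

43


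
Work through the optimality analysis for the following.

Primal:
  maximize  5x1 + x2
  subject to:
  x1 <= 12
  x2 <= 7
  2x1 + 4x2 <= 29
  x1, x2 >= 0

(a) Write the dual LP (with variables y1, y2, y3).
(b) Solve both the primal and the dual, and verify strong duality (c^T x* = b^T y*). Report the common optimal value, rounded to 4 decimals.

The standard primal-dual pair for 'max c^T x s.t. A x <= b, x >= 0' is:
  Dual:  min b^T y  s.t.  A^T y >= c,  y >= 0.

So the dual LP is:
  minimize  12y1 + 7y2 + 29y3
  subject to:
    y1 + 2y3 >= 5
    y2 + 4y3 >= 1
    y1, y2, y3 >= 0

Solving the primal: x* = (12, 1.25).
  primal value c^T x* = 61.25.
Solving the dual: y* = (4.5, 0, 0.25).
  dual value b^T y* = 61.25.
Strong duality: c^T x* = b^T y*. Confirmed.

61.25


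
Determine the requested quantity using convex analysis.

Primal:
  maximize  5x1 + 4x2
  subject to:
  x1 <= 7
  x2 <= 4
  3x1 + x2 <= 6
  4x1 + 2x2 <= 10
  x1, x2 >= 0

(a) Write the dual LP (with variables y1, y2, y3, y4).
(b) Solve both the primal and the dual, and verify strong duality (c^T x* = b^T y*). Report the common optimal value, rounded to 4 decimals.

The standard primal-dual pair for 'max c^T x s.t. A x <= b, x >= 0' is:
  Dual:  min b^T y  s.t.  A^T y >= c,  y >= 0.

So the dual LP is:
  minimize  7y1 + 4y2 + 6y3 + 10y4
  subject to:
    y1 + 3y3 + 4y4 >= 5
    y2 + y3 + 2y4 >= 4
    y1, y2, y3, y4 >= 0

Solving the primal: x* = (0.5, 4).
  primal value c^T x* = 18.5.
Solving the dual: y* = (0, 1.5, 0, 1.25).
  dual value b^T y* = 18.5.
Strong duality: c^T x* = b^T y*. Confirmed.

18.5


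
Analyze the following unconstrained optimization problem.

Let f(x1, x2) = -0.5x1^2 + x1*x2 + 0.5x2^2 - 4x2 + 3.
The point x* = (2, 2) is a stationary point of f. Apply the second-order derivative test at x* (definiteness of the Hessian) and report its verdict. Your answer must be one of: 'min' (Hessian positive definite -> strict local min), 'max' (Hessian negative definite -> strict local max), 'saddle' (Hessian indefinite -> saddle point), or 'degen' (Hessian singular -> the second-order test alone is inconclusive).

Compute the Hessian H = grad^2 f:
  H = [[-1, 1], [1, 1]]
Verify stationarity: grad f(x*) = H x* + g = (0, 0).
Eigenvalues of H: -1.4142, 1.4142.
Eigenvalues have mixed signs, so H is indefinite -> x* is a saddle point.

saddle


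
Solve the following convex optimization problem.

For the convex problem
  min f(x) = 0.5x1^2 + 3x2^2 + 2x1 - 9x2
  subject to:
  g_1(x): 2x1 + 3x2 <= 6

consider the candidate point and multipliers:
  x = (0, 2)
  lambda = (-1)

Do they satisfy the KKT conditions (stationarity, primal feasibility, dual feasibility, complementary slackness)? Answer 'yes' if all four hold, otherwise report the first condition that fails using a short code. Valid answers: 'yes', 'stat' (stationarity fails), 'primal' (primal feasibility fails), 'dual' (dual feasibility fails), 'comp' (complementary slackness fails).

Gradient of f: grad f(x) = Q x + c = (2, 3)
Constraint values g_i(x) = a_i^T x - b_i:
  g_1((0, 2)) = 0
Stationarity residual: grad f(x) + sum_i lambda_i a_i = (0, 0)
  -> stationarity OK
Primal feasibility (all g_i <= 0): OK
Dual feasibility (all lambda_i >= 0): FAILS
Complementary slackness (lambda_i * g_i(x) = 0 for all i): OK

Verdict: the first failing condition is dual_feasibility -> dual.

dual


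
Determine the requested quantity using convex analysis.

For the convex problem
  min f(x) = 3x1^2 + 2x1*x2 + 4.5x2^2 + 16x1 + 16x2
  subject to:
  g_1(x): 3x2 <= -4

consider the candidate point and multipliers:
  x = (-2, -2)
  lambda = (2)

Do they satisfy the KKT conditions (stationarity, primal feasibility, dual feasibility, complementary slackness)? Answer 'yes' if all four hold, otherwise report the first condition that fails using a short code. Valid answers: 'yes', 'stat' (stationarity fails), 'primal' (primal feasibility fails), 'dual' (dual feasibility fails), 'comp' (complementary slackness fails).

Gradient of f: grad f(x) = Q x + c = (0, -6)
Constraint values g_i(x) = a_i^T x - b_i:
  g_1((-2, -2)) = -2
Stationarity residual: grad f(x) + sum_i lambda_i a_i = (0, 0)
  -> stationarity OK
Primal feasibility (all g_i <= 0): OK
Dual feasibility (all lambda_i >= 0): OK
Complementary slackness (lambda_i * g_i(x) = 0 for all i): FAILS

Verdict: the first failing condition is complementary_slackness -> comp.

comp


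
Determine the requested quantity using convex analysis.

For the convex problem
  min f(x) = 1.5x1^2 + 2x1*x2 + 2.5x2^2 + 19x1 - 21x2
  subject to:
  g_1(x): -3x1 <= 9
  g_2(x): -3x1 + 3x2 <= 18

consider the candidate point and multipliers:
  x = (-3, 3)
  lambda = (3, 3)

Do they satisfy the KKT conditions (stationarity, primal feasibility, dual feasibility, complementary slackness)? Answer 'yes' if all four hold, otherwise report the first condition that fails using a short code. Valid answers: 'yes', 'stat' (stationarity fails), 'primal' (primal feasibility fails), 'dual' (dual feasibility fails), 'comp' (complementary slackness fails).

Gradient of f: grad f(x) = Q x + c = (16, -12)
Constraint values g_i(x) = a_i^T x - b_i:
  g_1((-3, 3)) = 0
  g_2((-3, 3)) = 0
Stationarity residual: grad f(x) + sum_i lambda_i a_i = (-2, -3)
  -> stationarity FAILS
Primal feasibility (all g_i <= 0): OK
Dual feasibility (all lambda_i >= 0): OK
Complementary slackness (lambda_i * g_i(x) = 0 for all i): OK

Verdict: the first failing condition is stationarity -> stat.

stat


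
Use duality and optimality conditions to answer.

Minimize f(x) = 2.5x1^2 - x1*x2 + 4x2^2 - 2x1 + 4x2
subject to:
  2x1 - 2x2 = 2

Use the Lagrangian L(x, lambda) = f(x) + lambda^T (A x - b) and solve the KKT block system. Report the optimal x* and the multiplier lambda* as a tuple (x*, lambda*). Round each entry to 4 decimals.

Form the Lagrangian:
  L(x, lambda) = (1/2) x^T Q x + c^T x + lambda^T (A x - b)
Stationarity (grad_x L = 0): Q x + c + A^T lambda = 0.
Primal feasibility: A x = b.

This gives the KKT block system:
  [ Q   A^T ] [ x     ]   [-c ]
  [ A    0  ] [ lambda ] = [ b ]

Solving the linear system:
  x*      = (0.4545, -0.5455)
  lambda* = (-0.4091)
  f(x*)   = -1.1364

x* = (0.4545, -0.5455), lambda* = (-0.4091)


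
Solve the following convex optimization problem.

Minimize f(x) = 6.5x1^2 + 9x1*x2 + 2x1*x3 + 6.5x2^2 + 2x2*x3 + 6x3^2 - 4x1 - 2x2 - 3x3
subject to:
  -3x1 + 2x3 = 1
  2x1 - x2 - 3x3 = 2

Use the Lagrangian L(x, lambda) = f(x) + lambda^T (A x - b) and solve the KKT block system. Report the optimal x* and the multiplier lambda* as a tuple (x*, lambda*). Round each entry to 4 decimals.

Form the Lagrangian:
  L(x, lambda) = (1/2) x^T Q x + c^T x + lambda^T (A x - b)
Stationarity (grad_x L = 0): Q x + c + A^T lambda = 0.
Primal feasibility: A x = b.

This gives the KKT block system:
  [ Q   A^T ] [ x     ]   [-c ]
  [ A    0  ] [ lambda ] = [ b ]

Solving the linear system:
  x*      = (-1.1264, -0.684, -1.1896)
  lambda* = (-24.6654, -23.4089)
  f(x*)   = 40.4628

x* = (-1.1264, -0.684, -1.1896), lambda* = (-24.6654, -23.4089)


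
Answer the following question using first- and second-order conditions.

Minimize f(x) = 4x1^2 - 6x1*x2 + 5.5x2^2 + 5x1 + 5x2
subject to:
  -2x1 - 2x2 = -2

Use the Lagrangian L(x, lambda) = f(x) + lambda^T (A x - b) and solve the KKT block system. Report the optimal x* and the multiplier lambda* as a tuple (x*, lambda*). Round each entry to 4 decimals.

Form the Lagrangian:
  L(x, lambda) = (1/2) x^T Q x + c^T x + lambda^T (A x - b)
Stationarity (grad_x L = 0): Q x + c + A^T lambda = 0.
Primal feasibility: A x = b.

This gives the KKT block system:
  [ Q   A^T ] [ x     ]   [-c ]
  [ A    0  ] [ lambda ] = [ b ]

Solving the linear system:
  x*      = (0.5484, 0.4516)
  lambda* = (3.3387)
  f(x*)   = 5.8387

x* = (0.5484, 0.4516), lambda* = (3.3387)


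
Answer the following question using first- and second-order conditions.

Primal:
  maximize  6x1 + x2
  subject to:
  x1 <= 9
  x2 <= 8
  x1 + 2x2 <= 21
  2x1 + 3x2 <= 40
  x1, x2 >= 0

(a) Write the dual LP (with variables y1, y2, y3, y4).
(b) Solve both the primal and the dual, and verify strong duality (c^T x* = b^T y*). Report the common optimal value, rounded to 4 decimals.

The standard primal-dual pair for 'max c^T x s.t. A x <= b, x >= 0' is:
  Dual:  min b^T y  s.t.  A^T y >= c,  y >= 0.

So the dual LP is:
  minimize  9y1 + 8y2 + 21y3 + 40y4
  subject to:
    y1 + y3 + 2y4 >= 6
    y2 + 2y3 + 3y4 >= 1
    y1, y2, y3, y4 >= 0

Solving the primal: x* = (9, 6).
  primal value c^T x* = 60.
Solving the dual: y* = (5.5, 0, 0.5, 0).
  dual value b^T y* = 60.
Strong duality: c^T x* = b^T y*. Confirmed.

60


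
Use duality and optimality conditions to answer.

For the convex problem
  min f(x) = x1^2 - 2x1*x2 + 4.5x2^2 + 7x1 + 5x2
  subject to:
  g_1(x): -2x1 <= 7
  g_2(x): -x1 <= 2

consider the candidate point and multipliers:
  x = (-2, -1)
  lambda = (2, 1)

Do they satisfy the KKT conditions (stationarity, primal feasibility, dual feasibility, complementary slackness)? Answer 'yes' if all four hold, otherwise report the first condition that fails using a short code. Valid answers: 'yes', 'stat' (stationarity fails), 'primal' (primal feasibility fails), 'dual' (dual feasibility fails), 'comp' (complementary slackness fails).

Gradient of f: grad f(x) = Q x + c = (5, 0)
Constraint values g_i(x) = a_i^T x - b_i:
  g_1((-2, -1)) = -3
  g_2((-2, -1)) = 0
Stationarity residual: grad f(x) + sum_i lambda_i a_i = (0, 0)
  -> stationarity OK
Primal feasibility (all g_i <= 0): OK
Dual feasibility (all lambda_i >= 0): OK
Complementary slackness (lambda_i * g_i(x) = 0 for all i): FAILS

Verdict: the first failing condition is complementary_slackness -> comp.

comp


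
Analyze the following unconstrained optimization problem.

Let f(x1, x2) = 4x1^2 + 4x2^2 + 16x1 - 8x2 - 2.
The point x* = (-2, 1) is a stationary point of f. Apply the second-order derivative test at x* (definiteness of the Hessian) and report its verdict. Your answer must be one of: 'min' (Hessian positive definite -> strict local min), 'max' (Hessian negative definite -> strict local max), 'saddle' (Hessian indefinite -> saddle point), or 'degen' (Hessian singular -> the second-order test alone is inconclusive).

Compute the Hessian H = grad^2 f:
  H = [[8, 0], [0, 8]]
Verify stationarity: grad f(x*) = H x* + g = (0, 0).
Eigenvalues of H: 8, 8.
Both eigenvalues > 0, so H is positive definite -> x* is a strict local min.

min


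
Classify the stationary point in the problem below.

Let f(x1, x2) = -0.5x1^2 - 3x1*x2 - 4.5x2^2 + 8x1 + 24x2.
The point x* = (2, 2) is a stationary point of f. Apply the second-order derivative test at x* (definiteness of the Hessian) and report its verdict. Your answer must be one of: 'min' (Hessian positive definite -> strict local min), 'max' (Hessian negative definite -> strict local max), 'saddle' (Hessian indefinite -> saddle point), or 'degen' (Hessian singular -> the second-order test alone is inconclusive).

Compute the Hessian H = grad^2 f:
  H = [[-1, -3], [-3, -9]]
Verify stationarity: grad f(x*) = H x* + g = (0, 0).
Eigenvalues of H: -10, 0.
H has a zero eigenvalue (singular; negative semidefinite but not definite), so H is neither positive definite, negative definite, nor indefinite. The second-order test alone is inconclusive -> degen.
(Indeed, f is constant along the null direction of H through x*, so x* is not a strict local extremum.)

degen
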